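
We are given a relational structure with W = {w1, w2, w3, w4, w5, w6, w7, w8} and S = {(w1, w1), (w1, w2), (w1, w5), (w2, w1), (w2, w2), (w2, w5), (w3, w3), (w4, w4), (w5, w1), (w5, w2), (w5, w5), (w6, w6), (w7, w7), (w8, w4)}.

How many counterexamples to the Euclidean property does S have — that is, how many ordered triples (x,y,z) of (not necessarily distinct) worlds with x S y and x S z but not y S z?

S is Euclidean; there are no such tuples.

0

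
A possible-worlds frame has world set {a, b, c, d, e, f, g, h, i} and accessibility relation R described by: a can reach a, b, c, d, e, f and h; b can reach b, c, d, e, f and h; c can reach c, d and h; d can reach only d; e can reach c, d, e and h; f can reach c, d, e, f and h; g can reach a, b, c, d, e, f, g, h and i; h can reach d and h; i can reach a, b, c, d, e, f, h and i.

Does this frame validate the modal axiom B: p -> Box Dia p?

Axiom B corresponds to the accessibility relation being symmetric.
Symmetric: no — a R b but not b R a.

No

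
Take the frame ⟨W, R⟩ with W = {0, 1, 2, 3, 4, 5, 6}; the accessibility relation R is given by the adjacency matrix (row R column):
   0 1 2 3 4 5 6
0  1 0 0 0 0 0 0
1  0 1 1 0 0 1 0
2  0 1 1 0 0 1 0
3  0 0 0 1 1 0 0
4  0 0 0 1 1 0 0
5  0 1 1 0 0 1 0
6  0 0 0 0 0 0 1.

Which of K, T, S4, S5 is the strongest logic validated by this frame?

S5

Reflexive (axiom T): yes — every world is R-related to itself.
Transitive (axiom 4): yes — every two-step R-path is closed by a direct edge.
Euclidean (axiom 5): yes — any two successors of a common world are R-related.
So F validates K, T, S4, S5. The strongest is S5.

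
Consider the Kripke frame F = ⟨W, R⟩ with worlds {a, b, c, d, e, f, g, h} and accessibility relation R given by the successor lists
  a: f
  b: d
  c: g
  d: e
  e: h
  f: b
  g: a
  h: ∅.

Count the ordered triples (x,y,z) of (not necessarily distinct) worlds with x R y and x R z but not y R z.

7

Enumerating: (a,f,f), (b,d,d), (c,g,g), (d,e,e), (e,h,h), (f,b,b), (g,a,a).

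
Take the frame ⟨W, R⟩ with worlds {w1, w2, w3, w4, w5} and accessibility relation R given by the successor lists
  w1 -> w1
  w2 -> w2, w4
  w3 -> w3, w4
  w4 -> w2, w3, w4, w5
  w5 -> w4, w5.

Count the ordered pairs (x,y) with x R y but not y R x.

0

R is symmetric; there are no such tuples.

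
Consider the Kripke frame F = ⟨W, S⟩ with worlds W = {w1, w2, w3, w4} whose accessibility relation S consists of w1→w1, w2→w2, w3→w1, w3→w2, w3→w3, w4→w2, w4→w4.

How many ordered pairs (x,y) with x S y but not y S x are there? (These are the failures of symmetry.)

3

Enumerating: (w3,w1), (w3,w2), (w4,w2).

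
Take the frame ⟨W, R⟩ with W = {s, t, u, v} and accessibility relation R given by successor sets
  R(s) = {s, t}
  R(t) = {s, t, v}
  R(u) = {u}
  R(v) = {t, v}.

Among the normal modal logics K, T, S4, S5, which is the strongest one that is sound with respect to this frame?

Reflexive (axiom T): yes — every world is R-related to itself.
Transitive (axiom 4): no — s R t and t R v, but not s R v.
Euclidean (axiom 5): no — t R s and t R v, but not s R v.
So F validates K, T; S4 would additionally require R to be transitive. The strongest is T.

T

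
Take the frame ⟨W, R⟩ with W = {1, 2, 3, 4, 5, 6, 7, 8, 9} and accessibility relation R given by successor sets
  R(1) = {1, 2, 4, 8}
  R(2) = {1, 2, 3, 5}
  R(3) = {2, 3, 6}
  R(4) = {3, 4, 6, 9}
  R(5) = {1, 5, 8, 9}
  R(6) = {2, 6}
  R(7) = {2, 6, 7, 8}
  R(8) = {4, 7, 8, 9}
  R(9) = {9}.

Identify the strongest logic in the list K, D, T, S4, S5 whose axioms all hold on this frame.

Serial (axiom D): yes — every world has a successor (e.g. 1 R 1).
Reflexive (axiom T): yes — every world is R-related to itself.
Transitive (axiom 4): no — 1 R 2 and 2 R 3, but not 1 R 3.
Euclidean (axiom 5): no — 1 R 2 and 1 R 4, but not 2 R 4.
So F validates K, D, T; S4 would additionally require R to be transitive. The strongest is T.

T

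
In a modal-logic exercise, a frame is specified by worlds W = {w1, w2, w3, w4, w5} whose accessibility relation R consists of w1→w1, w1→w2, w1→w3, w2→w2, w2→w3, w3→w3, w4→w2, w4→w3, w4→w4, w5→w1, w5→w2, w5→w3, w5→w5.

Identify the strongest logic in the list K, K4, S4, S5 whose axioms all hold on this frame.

S4

Transitive (axiom 4): yes — every two-step R-path is closed by a direct edge.
Reflexive (axiom T): yes — every world is R-related to itself.
Euclidean (axiom 5): no — w1 R w3 and w1 R w2, but not w3 R w2.
So F validates K, K4, S4; S5 would additionally require R to be Euclidean. The strongest is S4.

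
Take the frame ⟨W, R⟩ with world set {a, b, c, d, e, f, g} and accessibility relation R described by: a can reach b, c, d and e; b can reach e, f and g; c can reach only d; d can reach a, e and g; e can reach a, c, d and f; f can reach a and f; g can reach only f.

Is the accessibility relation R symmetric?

Symmetric: no — a R b but not b R a.

No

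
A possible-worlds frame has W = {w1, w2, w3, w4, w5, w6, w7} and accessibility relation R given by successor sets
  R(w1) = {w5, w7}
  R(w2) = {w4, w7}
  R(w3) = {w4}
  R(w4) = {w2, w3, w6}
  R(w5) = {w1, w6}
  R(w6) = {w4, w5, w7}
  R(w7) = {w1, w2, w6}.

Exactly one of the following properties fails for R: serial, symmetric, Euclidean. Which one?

Serial: yes — every world has a successor (e.g. w1 R w5).
Symmetric: yes — every pair in R has its reverse in R.
Euclidean: no — w1 R w5 and w1 R w7, but not w5 R w7.
Only Euclidean fails.

Euclidean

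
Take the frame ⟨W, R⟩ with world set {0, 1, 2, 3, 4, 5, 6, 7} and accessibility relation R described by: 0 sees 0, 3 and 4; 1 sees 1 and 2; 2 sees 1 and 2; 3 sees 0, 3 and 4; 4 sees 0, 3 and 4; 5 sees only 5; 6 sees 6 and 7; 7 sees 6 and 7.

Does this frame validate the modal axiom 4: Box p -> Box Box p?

The schema 4 characterises exactly the transitive frames.
Transitive: yes — every two-step R-path is closed by a direct edge.

Yes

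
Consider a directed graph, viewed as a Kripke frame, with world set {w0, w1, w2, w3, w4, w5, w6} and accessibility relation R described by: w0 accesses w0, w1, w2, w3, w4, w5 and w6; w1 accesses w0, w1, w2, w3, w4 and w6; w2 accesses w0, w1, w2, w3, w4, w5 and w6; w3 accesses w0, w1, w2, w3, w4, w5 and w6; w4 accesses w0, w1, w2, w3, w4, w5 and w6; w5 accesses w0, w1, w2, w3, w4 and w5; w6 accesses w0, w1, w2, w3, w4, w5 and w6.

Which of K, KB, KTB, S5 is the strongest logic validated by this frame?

K

Symmetric (axiom B): no — w5 R w1 but not w1 R w5.
Reflexive (axiom T): yes — every world is R-related to itself.
Euclidean (axiom 5): no — w0 R w1 and w0 R w5, but not w1 R w5.
So F validates K; KB would additionally require R to be symmetric. The strongest is K.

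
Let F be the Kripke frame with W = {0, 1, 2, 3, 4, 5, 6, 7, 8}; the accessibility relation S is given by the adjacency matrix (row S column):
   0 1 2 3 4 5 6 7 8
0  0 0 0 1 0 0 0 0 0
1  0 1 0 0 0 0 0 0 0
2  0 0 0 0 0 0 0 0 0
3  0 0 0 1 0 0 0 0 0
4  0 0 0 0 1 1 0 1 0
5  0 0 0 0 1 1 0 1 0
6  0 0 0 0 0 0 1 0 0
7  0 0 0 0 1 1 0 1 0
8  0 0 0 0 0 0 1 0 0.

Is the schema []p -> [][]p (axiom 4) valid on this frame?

By correspondence theory, 4 is valid on a frame iff S is transitive.
Transitive: yes — every two-step S-path is closed by a direct edge.

Yes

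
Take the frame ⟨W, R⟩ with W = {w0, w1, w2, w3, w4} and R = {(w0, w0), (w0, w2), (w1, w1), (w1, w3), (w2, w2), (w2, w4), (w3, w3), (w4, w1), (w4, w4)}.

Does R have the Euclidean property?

Euclidean: no — w0 R w2 and w0 R w0, but not w2 R w0.

No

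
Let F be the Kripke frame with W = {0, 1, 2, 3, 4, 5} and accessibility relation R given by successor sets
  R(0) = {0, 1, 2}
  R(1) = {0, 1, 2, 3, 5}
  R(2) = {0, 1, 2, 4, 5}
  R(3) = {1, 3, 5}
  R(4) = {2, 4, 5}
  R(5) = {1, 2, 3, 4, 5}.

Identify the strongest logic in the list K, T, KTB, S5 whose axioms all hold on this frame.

Reflexive (axiom T): yes — every world is R-related to itself.
Symmetric (axiom B): yes — every pair in R has its reverse in R.
Euclidean (axiom 5): no — 1 R 0 and 1 R 3, but not 0 R 3.
So F validates K, T, KTB; S5 would additionally require R to be Euclidean. The strongest is KTB.

KTB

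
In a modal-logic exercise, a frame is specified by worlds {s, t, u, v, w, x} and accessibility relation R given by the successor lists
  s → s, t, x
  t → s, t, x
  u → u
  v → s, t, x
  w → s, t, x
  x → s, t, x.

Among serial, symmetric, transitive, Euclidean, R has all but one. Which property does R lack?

Serial: yes — every world has a successor (e.g. s R s).
Symmetric: no — v R s but not s R v.
Transitive: yes — every two-step R-path is closed by a direct edge.
Euclidean: yes — any two successors of a common world are R-related.
Only symmetric fails.

symmetric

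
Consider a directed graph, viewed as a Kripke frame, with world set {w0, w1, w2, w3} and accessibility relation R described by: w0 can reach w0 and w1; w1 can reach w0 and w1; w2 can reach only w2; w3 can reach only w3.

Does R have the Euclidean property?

Euclidean: yes — any two successors of a common world are R-related.

Yes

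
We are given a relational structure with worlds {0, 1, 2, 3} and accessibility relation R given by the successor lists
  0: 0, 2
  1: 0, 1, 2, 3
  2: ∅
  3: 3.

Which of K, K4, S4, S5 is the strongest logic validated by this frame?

Transitive (axiom 4): yes — every two-step R-path is closed by a direct edge.
Reflexive (axiom T): no — 2 is not related to itself.
Euclidean (axiom 5): no — 1 R 0 and 1 R 3, but not 0 R 3.
So F validates K, K4; S4 would additionally require R to be reflexive. The strongest is K4.

K4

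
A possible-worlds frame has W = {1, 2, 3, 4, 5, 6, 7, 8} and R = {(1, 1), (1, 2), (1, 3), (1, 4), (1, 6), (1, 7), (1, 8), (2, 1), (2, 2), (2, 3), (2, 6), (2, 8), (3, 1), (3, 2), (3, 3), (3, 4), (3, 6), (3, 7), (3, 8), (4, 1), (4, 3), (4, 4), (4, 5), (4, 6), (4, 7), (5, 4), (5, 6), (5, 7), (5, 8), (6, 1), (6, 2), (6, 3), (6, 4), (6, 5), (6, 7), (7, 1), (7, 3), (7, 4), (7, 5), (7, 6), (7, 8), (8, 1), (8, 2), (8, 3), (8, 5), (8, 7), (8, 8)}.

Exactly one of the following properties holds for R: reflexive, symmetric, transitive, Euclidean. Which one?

symmetric

Reflexive: no — 5 is not related to itself.
Symmetric: yes — every pair in R has its reverse in R.
Transitive: no — 1 R 4 and 4 R 5, but not 1 R 5.
Euclidean: no — 1 R 2 and 1 R 4, but not 2 R 4.
Only symmetric holds.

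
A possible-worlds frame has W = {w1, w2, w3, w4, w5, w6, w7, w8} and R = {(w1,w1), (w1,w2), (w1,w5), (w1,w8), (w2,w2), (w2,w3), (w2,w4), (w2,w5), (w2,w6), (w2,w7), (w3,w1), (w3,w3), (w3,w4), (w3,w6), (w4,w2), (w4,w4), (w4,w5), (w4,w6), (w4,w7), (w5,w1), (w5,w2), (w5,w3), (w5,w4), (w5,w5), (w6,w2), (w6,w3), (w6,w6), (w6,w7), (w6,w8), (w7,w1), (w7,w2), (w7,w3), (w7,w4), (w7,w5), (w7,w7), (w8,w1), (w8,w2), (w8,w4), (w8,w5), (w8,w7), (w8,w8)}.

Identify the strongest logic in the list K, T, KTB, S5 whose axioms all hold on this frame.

T

Reflexive (axiom T): yes — every world is R-related to itself.
Symmetric (axiom B): no — w1 R w2 but not w2 R w1.
Euclidean (axiom 5): no — w1 R w2 and w1 R w8, but not w2 R w8.
So F validates K, T; KTB would additionally require R to be symmetric. The strongest is T.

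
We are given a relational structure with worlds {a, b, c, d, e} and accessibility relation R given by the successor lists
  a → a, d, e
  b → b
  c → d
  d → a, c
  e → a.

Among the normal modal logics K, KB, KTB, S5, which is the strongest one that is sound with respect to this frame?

KB

Symmetric (axiom B): yes — every pair in R has its reverse in R.
Reflexive (axiom T): no — c is not related to itself.
Euclidean (axiom 5): no — a R d and a R e, but not d R e.
So F validates K, KB; KTB would additionally require R to be reflexive. The strongest is KB.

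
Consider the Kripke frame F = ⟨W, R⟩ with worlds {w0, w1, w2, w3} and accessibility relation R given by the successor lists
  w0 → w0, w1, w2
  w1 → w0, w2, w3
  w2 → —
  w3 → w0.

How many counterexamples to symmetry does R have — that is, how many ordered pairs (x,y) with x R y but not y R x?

Enumerating: (w0,w2), (w1,w2), (w1,w3), (w3,w0).

4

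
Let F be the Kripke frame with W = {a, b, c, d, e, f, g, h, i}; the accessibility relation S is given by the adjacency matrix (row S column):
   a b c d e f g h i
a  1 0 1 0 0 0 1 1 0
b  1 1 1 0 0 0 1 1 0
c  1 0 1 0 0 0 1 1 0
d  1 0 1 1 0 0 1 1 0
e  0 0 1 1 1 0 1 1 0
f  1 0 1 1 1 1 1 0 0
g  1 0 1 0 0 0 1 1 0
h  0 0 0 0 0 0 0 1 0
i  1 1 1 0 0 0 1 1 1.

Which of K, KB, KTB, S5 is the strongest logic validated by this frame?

Symmetric (axiom B): no — a S h but not h S a.
Reflexive (axiom T): yes — every world is S-related to itself.
Euclidean (axiom 5): no — a S h and a S c, but not h S c.
So F validates K; KB would additionally require S to be symmetric. The strongest is K.

K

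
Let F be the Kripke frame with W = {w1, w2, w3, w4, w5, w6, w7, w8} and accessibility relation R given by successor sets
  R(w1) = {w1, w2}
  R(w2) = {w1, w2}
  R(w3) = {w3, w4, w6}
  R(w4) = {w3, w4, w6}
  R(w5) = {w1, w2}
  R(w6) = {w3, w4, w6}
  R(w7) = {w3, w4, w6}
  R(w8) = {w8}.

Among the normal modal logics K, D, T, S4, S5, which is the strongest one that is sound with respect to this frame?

D

Serial (axiom D): yes — every world has a successor (e.g. w1 R w1).
Reflexive (axiom T): no — w5 is not related to itself.
Transitive (axiom 4): yes — every two-step R-path is closed by a direct edge.
Euclidean (axiom 5): yes — any two successors of a common world are R-related.
So F validates K, D; T would additionally require R to be reflexive. The strongest is D.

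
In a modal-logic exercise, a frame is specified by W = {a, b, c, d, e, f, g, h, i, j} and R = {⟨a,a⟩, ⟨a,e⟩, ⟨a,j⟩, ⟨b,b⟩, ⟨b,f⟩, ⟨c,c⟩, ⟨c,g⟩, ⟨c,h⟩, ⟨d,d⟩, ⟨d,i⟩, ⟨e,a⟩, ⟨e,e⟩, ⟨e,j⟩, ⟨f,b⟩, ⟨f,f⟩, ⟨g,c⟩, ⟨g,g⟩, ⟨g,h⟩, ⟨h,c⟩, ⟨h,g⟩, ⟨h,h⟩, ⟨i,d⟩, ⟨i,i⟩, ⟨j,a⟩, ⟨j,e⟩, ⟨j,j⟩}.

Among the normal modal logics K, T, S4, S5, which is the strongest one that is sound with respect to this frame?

Reflexive (axiom T): yes — every world is R-related to itself.
Transitive (axiom 4): yes — every two-step R-path is closed by a direct edge.
Euclidean (axiom 5): yes — any two successors of a common world are R-related.
So F validates K, T, S4, S5. The strongest is S5.

S5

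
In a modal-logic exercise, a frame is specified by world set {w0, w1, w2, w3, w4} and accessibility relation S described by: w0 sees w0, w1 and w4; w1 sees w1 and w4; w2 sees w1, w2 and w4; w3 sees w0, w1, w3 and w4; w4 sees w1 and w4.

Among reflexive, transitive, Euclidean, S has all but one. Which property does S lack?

Reflexive: yes — every world is S-related to itself.
Transitive: yes — every two-step S-path is closed by a direct edge.
Euclidean: no — w3 S w1 and w3 S w0, but not w1 S w0.
Only Euclidean fails.

Euclidean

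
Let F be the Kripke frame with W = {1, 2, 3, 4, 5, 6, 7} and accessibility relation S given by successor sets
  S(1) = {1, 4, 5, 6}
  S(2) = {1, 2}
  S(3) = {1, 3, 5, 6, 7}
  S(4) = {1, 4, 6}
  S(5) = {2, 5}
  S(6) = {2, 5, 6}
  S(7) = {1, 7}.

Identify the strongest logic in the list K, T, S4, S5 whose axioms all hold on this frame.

Reflexive (axiom T): yes — every world is S-related to itself.
Transitive (axiom 4): no — 1 S 5 and 5 S 2, but not 1 S 2.
Euclidean (axiom 5): no — 1 S 4 and 1 S 5, but not 4 S 5.
So F validates K, T; S4 would additionally require S to be transitive. The strongest is T.

T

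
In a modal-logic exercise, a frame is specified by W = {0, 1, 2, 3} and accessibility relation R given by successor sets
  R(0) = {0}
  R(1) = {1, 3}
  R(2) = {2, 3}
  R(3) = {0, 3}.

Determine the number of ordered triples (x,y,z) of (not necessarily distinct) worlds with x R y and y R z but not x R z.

2

Enumerating: (1,3,0), (2,3,0).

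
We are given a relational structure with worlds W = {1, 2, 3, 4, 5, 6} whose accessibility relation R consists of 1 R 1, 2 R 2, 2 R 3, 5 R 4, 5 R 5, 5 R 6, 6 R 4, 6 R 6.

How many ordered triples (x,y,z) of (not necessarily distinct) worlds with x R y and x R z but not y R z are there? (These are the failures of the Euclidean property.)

Enumerating: (2,3,2), (2,3,3), (5,4,4), (5,4,5), (5,4,6), (5,6,5), (6,4,4), (6,4,6).

8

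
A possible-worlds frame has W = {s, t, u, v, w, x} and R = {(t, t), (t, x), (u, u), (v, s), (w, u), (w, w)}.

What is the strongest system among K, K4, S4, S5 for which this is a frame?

K4

Transitive (axiom 4): yes — every two-step R-path is closed by a direct edge.
Reflexive (axiom T): no — s is not related to itself.
Euclidean (axiom 5): no — t R x and t R t, but not x R t.
So F validates K, K4; S4 would additionally require R to be reflexive. The strongest is K4.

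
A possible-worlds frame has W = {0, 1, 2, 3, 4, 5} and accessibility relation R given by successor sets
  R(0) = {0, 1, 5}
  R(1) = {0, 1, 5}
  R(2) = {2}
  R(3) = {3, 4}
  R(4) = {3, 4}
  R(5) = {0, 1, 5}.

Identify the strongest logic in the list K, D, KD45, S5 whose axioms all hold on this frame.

S5

Serial (axiom D): yes — every world has a successor (e.g. 0 R 0).
Euclidean (axiom 5): yes — any two successors of a common world are R-related.
Transitive (axiom 4): yes — every two-step R-path is closed by a direct edge.
Reflexive (axiom T): yes — every world is R-related to itself.
So F validates K, D, KD45, S5. The strongest is S5.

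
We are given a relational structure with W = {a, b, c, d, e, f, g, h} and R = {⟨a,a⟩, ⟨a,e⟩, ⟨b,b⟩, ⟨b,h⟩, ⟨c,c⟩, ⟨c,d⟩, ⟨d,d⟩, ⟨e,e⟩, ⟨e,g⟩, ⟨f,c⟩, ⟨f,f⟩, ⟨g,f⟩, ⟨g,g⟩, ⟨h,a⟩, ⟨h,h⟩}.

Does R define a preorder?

Reflexive: yes — every world is R-related to itself.
Transitive: no — a R e and e R g, but not a R g.
So R is not a preorder.

No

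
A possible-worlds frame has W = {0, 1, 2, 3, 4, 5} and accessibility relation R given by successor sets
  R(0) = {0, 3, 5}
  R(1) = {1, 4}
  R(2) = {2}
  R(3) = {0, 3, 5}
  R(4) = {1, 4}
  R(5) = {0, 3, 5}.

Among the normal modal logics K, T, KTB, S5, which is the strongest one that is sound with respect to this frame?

Reflexive (axiom T): yes — every world is R-related to itself.
Symmetric (axiom B): yes — every pair in R has its reverse in R.
Euclidean (axiom 5): yes — any two successors of a common world are R-related.
So F validates K, T, KTB, S5. The strongest is S5.

S5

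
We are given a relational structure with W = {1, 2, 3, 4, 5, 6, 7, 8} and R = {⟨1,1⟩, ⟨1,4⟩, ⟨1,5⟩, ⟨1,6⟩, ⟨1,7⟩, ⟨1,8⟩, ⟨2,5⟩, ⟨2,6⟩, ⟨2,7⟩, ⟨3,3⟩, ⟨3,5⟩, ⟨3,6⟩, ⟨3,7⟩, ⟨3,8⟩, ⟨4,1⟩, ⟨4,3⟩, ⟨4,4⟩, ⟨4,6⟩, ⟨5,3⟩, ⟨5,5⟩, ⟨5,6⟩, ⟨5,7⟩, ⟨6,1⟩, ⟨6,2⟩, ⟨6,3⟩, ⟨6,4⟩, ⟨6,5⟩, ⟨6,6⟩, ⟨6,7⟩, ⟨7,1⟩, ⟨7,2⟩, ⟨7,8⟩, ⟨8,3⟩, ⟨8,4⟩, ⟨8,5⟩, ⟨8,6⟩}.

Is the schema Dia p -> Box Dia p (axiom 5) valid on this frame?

Axiom 5 corresponds to the accessibility relation being Euclidean.
Euclidean: no — 1 R 4 and 1 R 5, but not 4 R 5.

No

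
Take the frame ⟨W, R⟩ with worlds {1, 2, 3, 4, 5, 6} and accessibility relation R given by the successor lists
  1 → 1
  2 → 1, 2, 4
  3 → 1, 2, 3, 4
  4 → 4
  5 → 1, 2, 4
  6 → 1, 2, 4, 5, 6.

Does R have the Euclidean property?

No

Euclidean: no — 2 R 1 and 2 R 4, but not 1 R 4.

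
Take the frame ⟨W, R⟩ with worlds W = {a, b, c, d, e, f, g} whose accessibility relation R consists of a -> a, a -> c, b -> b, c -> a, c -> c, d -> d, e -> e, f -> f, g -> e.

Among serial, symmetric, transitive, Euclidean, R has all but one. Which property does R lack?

symmetric

Serial: yes — every world has a successor (e.g. a R a).
Symmetric: no — g R e but not e R g.
Transitive: yes — every two-step R-path is closed by a direct edge.
Euclidean: yes — any two successors of a common world are R-related.
Only symmetric fails.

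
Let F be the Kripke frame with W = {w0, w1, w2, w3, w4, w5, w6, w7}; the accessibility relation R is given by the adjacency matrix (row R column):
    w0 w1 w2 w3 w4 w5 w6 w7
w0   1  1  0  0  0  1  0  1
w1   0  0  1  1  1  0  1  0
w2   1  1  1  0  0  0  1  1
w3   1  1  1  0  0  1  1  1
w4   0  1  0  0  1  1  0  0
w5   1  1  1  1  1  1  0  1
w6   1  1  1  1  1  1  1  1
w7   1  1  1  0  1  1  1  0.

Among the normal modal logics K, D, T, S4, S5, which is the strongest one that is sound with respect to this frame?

Serial (axiom D): yes — every world has a successor (e.g. w0 R w0).
Reflexive (axiom T): no — w1 is not related to itself.
Transitive (axiom 4): no — w0 R w1 and w1 R w2, but not w0 R w2.
Euclidean (axiom 5): no — w0 R w1 and w0 R w5, but not w1 R w5.
So F validates K, D; T would additionally require R to be reflexive. The strongest is D.

D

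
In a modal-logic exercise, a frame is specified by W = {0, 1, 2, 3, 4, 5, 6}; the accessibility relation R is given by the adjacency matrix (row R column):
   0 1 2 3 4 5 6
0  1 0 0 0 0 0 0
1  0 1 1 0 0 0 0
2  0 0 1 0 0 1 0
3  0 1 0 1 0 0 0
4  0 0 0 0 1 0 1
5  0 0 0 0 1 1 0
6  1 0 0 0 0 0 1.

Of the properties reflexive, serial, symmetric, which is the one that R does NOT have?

symmetric

Reflexive: yes — every world is R-related to itself.
Serial: yes — every world has a successor (e.g. 0 R 0).
Symmetric: no — 1 R 2 but not 2 R 1.
Only symmetric fails.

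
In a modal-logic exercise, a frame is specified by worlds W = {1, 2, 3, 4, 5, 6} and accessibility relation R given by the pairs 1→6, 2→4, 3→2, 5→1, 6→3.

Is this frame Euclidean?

Euclidean: no — 1 R 6 and 1 R 6, but not 6 R 6.

No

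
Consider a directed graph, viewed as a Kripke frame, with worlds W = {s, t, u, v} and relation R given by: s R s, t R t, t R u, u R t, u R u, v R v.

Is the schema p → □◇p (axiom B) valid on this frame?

The schema B characterises exactly the symmetric frames.
Symmetric: yes — every pair in R has its reverse in R.

Yes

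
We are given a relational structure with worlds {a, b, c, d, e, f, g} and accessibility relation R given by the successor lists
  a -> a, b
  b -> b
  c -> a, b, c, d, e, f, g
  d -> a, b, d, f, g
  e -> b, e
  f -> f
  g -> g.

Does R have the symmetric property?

No

Symmetric: no — a R b but not b R a.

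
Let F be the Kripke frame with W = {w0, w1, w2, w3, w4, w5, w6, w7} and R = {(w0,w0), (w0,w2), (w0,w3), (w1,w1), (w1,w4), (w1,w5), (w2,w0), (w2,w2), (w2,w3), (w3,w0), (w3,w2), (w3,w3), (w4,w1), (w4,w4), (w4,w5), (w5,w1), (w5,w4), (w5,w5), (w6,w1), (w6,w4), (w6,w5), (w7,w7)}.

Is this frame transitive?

Transitive: yes — every two-step R-path is closed by a direct edge.

Yes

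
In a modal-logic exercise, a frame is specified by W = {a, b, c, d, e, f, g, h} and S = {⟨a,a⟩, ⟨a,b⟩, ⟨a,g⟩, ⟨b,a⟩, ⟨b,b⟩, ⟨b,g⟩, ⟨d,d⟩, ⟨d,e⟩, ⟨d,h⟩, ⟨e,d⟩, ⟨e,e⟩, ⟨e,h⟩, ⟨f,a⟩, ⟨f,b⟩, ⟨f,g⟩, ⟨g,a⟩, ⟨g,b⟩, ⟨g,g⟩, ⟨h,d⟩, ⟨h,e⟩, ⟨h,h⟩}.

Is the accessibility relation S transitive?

Yes

Transitive: yes — every two-step S-path is closed by a direct edge.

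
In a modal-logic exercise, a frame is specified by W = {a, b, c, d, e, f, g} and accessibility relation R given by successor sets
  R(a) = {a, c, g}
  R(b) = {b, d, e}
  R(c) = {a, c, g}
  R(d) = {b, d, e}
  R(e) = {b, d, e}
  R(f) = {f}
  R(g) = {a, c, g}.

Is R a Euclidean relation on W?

Euclidean: yes — any two successors of a common world are R-related.

Yes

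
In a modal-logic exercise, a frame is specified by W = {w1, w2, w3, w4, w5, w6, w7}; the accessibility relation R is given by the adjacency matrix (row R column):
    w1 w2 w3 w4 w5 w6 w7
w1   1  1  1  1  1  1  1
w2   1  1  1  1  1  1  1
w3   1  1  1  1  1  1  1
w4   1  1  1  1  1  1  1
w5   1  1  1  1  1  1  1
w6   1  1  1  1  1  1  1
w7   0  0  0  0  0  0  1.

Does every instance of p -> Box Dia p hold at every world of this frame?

No

The schema B characterises exactly the symmetric frames.
Symmetric: no — w1 R w7 but not w7 R w1.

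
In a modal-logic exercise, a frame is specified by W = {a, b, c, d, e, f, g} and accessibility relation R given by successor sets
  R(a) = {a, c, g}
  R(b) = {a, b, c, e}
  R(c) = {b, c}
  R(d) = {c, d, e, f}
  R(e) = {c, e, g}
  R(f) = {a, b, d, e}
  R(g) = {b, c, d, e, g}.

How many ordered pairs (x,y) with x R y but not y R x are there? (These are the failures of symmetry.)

13

Enumerating: (a,c), (a,g), (b,a), (b,e), (d,c), (d,e), (e,c), (f,a), (f,b), (f,e), (g,b), (g,c), (g,d).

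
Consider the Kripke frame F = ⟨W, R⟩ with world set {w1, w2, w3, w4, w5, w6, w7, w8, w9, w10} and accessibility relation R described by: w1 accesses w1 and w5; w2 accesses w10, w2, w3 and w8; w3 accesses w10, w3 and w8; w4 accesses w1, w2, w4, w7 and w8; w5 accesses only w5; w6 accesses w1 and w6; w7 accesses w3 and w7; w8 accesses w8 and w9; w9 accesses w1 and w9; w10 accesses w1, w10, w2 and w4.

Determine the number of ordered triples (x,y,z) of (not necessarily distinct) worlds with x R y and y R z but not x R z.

22

Enumerating: (w10,w1,w5), (w10,w2,w3), (w10,w2,w8), (w10,w4,w7), (w10,w4,w8), (w2,w10,w1), (w2,w10,w4), (w2,w8,w9), (w3,w10,w1), (w3,w10,w2), (w3,w10,w4), (w3,w8,w9), … and 10 more.
Total: 22.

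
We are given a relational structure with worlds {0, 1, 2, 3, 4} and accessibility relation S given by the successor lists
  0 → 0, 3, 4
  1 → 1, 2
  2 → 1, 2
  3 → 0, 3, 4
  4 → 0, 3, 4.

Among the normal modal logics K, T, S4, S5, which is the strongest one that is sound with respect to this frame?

Reflexive (axiom T): yes — every world is S-related to itself.
Transitive (axiom 4): yes — every two-step S-path is closed by a direct edge.
Euclidean (axiom 5): yes — any two successors of a common world are S-related.
So F validates K, T, S4, S5. The strongest is S5.

S5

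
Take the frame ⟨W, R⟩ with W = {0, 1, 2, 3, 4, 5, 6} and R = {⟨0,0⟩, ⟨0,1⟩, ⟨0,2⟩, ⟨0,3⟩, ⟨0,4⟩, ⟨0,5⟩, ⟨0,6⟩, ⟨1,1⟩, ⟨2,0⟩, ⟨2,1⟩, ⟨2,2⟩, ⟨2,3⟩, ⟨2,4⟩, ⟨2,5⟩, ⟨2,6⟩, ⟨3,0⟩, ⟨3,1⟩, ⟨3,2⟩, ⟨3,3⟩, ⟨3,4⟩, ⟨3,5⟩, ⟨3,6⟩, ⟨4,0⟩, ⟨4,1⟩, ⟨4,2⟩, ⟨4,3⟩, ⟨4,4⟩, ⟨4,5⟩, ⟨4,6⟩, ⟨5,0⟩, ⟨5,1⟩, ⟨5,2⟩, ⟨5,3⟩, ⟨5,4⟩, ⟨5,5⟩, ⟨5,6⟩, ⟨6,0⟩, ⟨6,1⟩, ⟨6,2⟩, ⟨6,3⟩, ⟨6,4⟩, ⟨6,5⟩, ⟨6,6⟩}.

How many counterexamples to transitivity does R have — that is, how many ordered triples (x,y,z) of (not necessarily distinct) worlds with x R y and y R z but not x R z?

0

R is transitive; there are no such tuples.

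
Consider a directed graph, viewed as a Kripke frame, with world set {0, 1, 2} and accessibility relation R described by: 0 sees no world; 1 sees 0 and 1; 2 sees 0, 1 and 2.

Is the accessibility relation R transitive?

Yes

Transitive: yes — every two-step R-path is closed by a direct edge.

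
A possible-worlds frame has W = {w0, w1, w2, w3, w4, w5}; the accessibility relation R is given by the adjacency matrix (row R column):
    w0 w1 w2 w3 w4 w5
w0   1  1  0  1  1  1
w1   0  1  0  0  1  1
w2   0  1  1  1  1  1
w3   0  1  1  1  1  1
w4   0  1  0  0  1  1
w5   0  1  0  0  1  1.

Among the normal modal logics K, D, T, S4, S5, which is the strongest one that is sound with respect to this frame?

Serial (axiom D): yes — every world has a successor (e.g. w0 R w0).
Reflexive (axiom T): yes — every world is R-related to itself.
Transitive (axiom 4): no — w0 R w3 and w3 R w2, but not w0 R w2.
Euclidean (axiom 5): no — w0 R w1 and w0 R w3, but not w1 R w3.
So F validates K, D, T; S4 would additionally require R to be transitive. The strongest is T.

T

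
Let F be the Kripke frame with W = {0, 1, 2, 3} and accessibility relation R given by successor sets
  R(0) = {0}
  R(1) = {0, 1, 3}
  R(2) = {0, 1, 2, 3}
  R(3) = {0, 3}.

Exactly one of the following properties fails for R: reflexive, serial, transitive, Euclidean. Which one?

Euclidean

Reflexive: yes — every world is R-related to itself.
Serial: yes — every world has a successor (e.g. 0 R 0).
Transitive: yes — every two-step R-path is closed by a direct edge.
Euclidean: no — 1 R 0 and 1 R 3, but not 0 R 3.
Only Euclidean fails.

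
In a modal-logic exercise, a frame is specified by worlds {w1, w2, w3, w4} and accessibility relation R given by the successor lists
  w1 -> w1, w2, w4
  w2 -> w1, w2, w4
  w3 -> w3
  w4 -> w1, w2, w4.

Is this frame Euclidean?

Euclidean: yes — any two successors of a common world are R-related.

Yes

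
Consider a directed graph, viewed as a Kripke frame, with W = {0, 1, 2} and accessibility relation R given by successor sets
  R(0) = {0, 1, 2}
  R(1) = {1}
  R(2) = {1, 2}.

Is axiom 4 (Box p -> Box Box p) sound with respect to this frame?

The schema 4 characterises exactly the transitive frames.
Transitive: yes — every two-step R-path is closed by a direct edge.

Yes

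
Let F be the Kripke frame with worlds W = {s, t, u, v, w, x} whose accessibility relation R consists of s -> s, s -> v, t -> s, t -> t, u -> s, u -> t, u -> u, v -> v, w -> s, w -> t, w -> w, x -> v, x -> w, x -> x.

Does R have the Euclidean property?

Euclidean: no — u R s and u R t, but not s R t.

No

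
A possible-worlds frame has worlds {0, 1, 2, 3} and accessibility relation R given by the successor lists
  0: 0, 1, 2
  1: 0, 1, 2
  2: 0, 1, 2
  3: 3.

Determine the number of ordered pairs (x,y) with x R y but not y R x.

R is symmetric; there are no such tuples.

0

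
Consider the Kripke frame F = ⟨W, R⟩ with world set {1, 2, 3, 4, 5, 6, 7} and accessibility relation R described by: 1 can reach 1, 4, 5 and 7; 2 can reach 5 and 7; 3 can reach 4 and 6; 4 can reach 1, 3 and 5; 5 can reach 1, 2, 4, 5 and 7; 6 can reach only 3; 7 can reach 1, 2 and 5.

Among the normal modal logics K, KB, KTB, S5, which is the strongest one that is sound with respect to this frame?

Symmetric (axiom B): yes — every pair in R has its reverse in R.
Reflexive (axiom T): no — 2 is not related to itself.
Euclidean (axiom 5): no — 1 R 4 and 1 R 7, but not 4 R 7.
So F validates K, KB; KTB would additionally require R to be reflexive. The strongest is KB.

KB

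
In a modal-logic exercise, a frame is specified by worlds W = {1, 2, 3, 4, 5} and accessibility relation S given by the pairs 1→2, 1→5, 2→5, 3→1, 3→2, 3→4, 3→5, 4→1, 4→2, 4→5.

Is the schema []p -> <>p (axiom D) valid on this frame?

Axiom D corresponds to the accessibility relation being serial.
Serial: no — 5 has no S-successor.

No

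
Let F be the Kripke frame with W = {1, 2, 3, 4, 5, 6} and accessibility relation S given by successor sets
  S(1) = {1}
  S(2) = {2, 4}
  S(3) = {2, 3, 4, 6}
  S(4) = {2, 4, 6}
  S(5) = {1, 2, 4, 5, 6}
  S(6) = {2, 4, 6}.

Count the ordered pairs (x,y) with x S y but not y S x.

8

Enumerating: (3,2), (3,4), (3,6), (5,1), (5,2), (5,4), (5,6), (6,2).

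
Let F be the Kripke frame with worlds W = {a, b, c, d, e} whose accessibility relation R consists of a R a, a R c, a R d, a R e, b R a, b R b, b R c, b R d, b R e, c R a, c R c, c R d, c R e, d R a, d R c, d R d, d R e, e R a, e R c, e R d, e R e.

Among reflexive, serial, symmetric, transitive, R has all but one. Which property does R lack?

Reflexive: yes — every world is R-related to itself.
Serial: yes — every world has a successor (e.g. a R a).
Symmetric: no — b R a but not a R b.
Transitive: yes — every two-step R-path is closed by a direct edge.
Only symmetric fails.

symmetric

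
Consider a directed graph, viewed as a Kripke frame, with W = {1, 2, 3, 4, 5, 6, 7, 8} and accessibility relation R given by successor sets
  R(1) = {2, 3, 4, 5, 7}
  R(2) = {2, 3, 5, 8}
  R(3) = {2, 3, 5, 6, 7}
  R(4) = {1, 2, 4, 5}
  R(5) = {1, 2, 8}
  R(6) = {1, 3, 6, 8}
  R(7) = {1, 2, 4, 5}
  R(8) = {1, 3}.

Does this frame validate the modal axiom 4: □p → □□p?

The schema 4 characterises exactly the transitive frames.
Transitive: no — 1 R 2 and 2 R 8, but not 1 R 8.

No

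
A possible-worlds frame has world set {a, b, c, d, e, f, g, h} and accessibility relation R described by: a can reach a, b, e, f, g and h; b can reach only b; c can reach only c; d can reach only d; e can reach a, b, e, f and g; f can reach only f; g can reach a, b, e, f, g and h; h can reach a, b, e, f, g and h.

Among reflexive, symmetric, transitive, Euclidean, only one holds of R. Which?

Reflexive: yes — every world is R-related to itself.
Symmetric: no — a R b but not b R a.
Transitive: no — e R a and a R h, but not e R h.
Euclidean: no — a R b and a R e, but not b R e.
Only reflexive holds.

reflexive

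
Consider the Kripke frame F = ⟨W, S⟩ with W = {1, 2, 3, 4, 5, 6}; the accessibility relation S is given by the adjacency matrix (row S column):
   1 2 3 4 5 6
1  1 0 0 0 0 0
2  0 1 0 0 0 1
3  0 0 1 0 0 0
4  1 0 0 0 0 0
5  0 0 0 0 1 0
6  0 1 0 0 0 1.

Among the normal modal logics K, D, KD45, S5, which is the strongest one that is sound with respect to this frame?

Serial (axiom D): yes — every world has a successor (e.g. 1 S 1).
Euclidean (axiom 5): yes — any two successors of a common world are S-related.
Transitive (axiom 4): yes — every two-step S-path is closed by a direct edge.
Reflexive (axiom T): no — 4 is not related to itself.
So F validates K, D, KD45; S5 would additionally require S to be reflexive. The strongest is KD45.

KD45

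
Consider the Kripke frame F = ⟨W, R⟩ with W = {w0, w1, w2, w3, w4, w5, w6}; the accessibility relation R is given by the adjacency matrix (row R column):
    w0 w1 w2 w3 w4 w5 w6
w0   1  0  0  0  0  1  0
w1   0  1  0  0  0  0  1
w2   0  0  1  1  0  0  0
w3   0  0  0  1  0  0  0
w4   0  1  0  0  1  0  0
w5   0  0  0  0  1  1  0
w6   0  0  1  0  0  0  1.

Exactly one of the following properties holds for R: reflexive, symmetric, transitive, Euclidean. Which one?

reflexive

Reflexive: yes — every world is R-related to itself.
Symmetric: no — w0 R w5 but not w5 R w0.
Transitive: no — w0 R w5 and w5 R w4, but not w0 R w4.
Euclidean: no — w0 R w5 and w0 R w0, but not w5 R w0.
Only reflexive holds.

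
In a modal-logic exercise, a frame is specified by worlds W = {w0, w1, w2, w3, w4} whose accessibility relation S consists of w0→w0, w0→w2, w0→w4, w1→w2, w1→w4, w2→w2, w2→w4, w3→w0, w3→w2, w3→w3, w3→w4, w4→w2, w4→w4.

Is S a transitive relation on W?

Transitive: yes — every two-step S-path is closed by a direct edge.

Yes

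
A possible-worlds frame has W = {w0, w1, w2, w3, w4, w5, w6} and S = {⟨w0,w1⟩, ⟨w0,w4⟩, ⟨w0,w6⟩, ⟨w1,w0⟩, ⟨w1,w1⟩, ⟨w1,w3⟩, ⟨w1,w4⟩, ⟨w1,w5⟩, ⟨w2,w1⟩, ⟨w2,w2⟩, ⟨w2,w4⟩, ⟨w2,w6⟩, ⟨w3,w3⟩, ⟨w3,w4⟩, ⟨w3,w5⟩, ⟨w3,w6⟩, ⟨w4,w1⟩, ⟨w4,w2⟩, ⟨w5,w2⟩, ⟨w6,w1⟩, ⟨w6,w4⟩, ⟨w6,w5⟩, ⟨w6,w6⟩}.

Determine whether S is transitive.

No

Transitive: no — w0 S w1 and w1 S w3, but not w0 S w3.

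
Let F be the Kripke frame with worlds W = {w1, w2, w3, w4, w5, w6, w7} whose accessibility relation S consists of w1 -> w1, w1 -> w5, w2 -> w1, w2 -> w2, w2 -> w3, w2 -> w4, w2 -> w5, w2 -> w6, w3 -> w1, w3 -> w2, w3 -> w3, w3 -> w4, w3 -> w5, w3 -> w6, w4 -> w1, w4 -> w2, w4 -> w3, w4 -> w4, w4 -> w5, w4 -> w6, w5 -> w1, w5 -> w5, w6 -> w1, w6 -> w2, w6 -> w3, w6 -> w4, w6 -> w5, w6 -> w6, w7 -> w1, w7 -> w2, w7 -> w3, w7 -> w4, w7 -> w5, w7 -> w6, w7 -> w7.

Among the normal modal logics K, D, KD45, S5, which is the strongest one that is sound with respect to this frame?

D

Serial (axiom D): yes — every world has a successor (e.g. w1 S w1).
Euclidean (axiom 5): no — w2 S w1 and w2 S w3, but not w1 S w3.
Transitive (axiom 4): yes — every two-step S-path is closed by a direct edge.
Reflexive (axiom T): yes — every world is S-related to itself.
So F validates K, D; KD45 would additionally require S to be Euclidean. The strongest is D.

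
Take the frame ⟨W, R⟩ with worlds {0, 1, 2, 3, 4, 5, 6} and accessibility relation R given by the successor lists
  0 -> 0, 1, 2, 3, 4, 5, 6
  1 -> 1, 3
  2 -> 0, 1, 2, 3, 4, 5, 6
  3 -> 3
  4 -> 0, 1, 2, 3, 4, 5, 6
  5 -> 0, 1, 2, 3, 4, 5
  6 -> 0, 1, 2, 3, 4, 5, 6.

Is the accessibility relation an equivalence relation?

No

Reflexive: yes — every world is R-related to itself.
Symmetric: no — 0 R 1 but not 1 R 0.
Transitive: no — 5 R 0 and 0 R 6, but not 5 R 6.
So R is not an equivalence relation.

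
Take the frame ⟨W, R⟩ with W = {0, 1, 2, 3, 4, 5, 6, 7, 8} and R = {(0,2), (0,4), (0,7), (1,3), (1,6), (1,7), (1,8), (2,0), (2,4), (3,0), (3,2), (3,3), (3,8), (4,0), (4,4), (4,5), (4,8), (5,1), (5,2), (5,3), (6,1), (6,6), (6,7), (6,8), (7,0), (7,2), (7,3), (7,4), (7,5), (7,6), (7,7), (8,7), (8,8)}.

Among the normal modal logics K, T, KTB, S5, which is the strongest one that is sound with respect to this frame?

K

Reflexive (axiom T): no — 0 is not related to itself.
Symmetric (axiom B): no — 1 R 3 but not 3 R 1.
Euclidean (axiom 5): no — 0 R 2 and 0 R 7, but not 2 R 7.
So F validates K; T would additionally require R to be reflexive. The strongest is K.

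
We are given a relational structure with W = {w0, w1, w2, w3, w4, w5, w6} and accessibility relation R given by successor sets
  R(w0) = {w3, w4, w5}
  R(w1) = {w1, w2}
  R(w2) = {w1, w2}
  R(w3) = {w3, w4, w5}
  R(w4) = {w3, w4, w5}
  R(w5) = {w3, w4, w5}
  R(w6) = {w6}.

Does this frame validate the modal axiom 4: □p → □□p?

Yes

Axiom 4 corresponds to the accessibility relation being transitive.
Transitive: yes — every two-step R-path is closed by a direct edge.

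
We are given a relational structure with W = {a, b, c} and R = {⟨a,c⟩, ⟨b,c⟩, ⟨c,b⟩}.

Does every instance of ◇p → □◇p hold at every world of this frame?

No

Axiom 5 corresponds to the accessibility relation being Euclidean.
Euclidean: no — a R c and a R c, but not c R c.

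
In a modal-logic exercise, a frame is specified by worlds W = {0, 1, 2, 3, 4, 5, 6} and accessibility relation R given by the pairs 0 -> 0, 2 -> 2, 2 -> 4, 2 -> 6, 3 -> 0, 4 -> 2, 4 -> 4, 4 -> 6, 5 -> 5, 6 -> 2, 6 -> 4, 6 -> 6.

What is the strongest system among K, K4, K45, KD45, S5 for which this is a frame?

K45

Transitive (axiom 4): yes — every two-step R-path is closed by a direct edge.
Euclidean (axiom 5): yes — any two successors of a common world are R-related.
Serial (axiom D): no — 1 has no R-successor.
Reflexive (axiom T): no — 1 is not related to itself.
So F validates K, K4, K45; KD45 would additionally require R to be serial. The strongest is K45.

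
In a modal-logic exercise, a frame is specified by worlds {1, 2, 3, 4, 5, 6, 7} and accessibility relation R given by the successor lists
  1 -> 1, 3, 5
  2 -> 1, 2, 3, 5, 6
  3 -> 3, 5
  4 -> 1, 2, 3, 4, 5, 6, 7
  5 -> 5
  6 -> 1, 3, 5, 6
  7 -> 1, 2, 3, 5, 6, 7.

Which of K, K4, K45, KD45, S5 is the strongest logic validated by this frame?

Transitive (axiom 4): yes — every two-step R-path is closed by a direct edge.
Euclidean (axiom 5): no — 1 R 5 and 1 R 3, but not 5 R 3.
Serial (axiom D): yes — every world has a successor (e.g. 1 R 1).
Reflexive (axiom T): yes — every world is R-related to itself.
So F validates K, K4; K45 would additionally require R to be Euclidean. The strongest is K4.

K4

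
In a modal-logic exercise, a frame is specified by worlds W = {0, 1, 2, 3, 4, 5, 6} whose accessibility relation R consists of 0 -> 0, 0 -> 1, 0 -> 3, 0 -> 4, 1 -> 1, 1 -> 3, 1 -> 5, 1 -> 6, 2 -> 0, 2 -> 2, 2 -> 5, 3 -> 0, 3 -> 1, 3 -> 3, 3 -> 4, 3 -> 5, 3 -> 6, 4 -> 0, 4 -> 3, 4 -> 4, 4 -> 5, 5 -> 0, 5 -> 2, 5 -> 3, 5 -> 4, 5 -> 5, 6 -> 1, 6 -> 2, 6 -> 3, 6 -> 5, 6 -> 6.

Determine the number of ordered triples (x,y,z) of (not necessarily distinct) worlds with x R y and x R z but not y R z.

31

Enumerating: (0,1,0), (0,1,4), (0,4,1), (1,5,1), (1,5,6), (2,0,2), (2,0,5), (3,0,5), (3,0,6), (3,1,0), (3,1,4), (3,4,1), … and 19 more.
Total: 31.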